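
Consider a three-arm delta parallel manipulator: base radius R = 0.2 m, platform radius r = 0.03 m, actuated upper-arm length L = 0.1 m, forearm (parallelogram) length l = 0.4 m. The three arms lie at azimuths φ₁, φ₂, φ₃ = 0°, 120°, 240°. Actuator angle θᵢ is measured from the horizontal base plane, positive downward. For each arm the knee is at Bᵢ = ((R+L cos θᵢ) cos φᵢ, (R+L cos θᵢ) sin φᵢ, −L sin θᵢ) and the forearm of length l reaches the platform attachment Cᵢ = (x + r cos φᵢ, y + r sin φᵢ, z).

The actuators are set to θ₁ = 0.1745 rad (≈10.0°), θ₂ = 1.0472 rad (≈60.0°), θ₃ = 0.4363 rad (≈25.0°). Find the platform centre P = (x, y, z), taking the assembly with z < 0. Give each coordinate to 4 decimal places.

(0.0576, -0.0570, -0.3524)

arm 1 at φ=0.0°: ρ1 = 0.2685;  O1 = (0.2685, 0.0000, -0.0174)
arm 2 at φ=120.0°: ρ2 = 0.2200;  O2 = (-0.1100, 0.1905, -0.0866)
O3 = (0.2606·cos240.0°, 0.2606·sin240.0°, -0.0423) = (-0.1303, -0.2257, -0.0423)
|O₂|²−|O₁|² = -0.0165;  |O₃|²−|O₁|² = -0.0027
plane₁₂: -0.7570x+0.3811y+-0.1385z = -0.0165
Cramer: x(z) = 0.0131-0.1262z;  y(z) = -0.0172+0.1127z
sphere 1 gives Az²+Bz+C=0 with A=1.0286, B=0.0953, C=-0.0942;  B²−4AC=0.3966;  roots -0.3524, 0.2598;  negative root z = -0.3524
x = 0.0576, y = -0.0570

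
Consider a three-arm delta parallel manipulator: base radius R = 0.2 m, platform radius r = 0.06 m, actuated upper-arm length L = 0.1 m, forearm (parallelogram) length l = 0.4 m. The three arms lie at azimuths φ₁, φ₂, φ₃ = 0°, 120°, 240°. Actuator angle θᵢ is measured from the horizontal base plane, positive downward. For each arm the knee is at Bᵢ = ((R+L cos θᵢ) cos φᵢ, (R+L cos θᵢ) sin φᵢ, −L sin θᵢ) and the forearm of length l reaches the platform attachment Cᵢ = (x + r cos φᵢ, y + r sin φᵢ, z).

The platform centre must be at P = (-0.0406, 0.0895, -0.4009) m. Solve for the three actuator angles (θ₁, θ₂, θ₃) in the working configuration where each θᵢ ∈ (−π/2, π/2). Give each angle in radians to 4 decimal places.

φ1=0.0° → target in arm frame (-0.0406, 0.0895)
  A=0.1806, B=-0.4009, C=(l²−L²−A²−y'²−z²)/(2L)=-0.2567
  γ=atan2(-0.4009,0.1806)=-1.1475;  ψ=arccos(-0.5839)=2.1943;  θ1=γ+ψ≈1.0468
rotate P by −φ2: (0.0978, -0.0096, -0.4009)
  A cos θ + B sin θ = C:  0.0422·cos θ + -0.4009·sin θ = -0.0630
  γ=atan2(-0.4009,0.0422)=-1.4659;  ψ=arccos(-0.1562)=1.7276;  θ2=γ+ψ≈0.2617
φ3=240.0° → target in arm frame (-0.0572, -0.0799)
  A=0.1972, B=-0.4009, C=(l²−L²−A²−y'²−z²)/(2L)=-0.2800
  √(A²+B²)=0.4468;  θ3 = -1.1136+2.2481 ≈ 1.1345

θ₁ = 1.0468, θ₂ = 0.2617, θ₃ = 1.1345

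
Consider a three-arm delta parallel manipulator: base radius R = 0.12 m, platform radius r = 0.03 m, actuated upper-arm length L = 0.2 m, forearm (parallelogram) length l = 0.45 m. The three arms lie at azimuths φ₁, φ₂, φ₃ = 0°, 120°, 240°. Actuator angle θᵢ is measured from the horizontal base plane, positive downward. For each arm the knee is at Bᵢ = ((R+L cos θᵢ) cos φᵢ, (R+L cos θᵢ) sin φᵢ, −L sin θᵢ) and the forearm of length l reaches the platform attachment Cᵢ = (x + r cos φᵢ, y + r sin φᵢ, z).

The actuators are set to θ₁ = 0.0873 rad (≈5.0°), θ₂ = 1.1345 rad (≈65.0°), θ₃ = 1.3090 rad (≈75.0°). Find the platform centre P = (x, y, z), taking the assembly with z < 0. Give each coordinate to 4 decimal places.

centre 1 = (0.2892·cos0.0°, 0.2892·sin0.0°, -0.0174) = (0.2892, 0.0000, -0.0174)
φ2=120.0°: virtual centre (-0.0873, 0.1511, -0.1813), radius l
φ3=240.0°: virtual centre (-0.0709, -0.1228, -0.1932), radius l
|centre ₂|²−|centre ₁|² = -0.0206;  |centre ₃|²−|centre ₁|² = -0.0265
[-0.7530 0.3023 -0.3277]·P = -0.0206;  [-0.7202 -0.2455 -0.3515]·P = -0.0265
Cramer: x(z) = 0.0325-0.4637z;  y(z) = 0.0127-0.0712z
quadratic in z: (1.2201)z²+(0.2712)z+(-0.1361)=0, √Δ=0.8590 → z ∈ {-0.4631, 0.2409}; z = -0.4631 (taking z<0)
x = 0.2473, y = 0.0457

(0.2473, 0.0457, -0.4631)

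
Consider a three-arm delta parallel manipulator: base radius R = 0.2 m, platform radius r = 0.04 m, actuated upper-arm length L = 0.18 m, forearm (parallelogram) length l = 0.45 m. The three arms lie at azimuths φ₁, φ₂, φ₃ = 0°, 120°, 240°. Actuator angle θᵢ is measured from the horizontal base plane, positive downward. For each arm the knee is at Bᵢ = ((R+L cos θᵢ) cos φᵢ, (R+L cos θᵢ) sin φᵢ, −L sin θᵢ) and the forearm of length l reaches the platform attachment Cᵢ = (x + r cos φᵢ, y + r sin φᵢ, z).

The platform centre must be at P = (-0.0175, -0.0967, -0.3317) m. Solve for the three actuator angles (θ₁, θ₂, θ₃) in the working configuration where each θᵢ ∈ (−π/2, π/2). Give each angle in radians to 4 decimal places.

φ1=0.0° → target in arm frame (-0.0175, -0.0967)
  e−x'=0.1775;  (l²−L²−(e−x')²−y'²−z²)/2L = 0.0534
  γ=atan2(-0.3317,0.1775)=-1.0794;  ψ=arccos(0.1419)=1.4284;  θ1=γ+ψ≈0.3490
arm 2 (φ=120.0°): x'=-0.0750, y'=0.0635
  A=0.2350, B=-0.3317, C=(l²−L²−A²−y'²−z²)/(2L)=0.0023
  θ2 = atan2(B,A) + arccos(C/0.4065) = 0.6108
arm 3 (φ=240.0°): x'=0.0925, y'=0.0332
  A=0.0675, B=-0.3317, C=(l²−L²−A²−y'²−z²)/(2L)=0.1512
  γ=atan2(-0.3317,0.0675)=-1.3700;  ψ=arccos(0.4465)=1.1079;  θ3=γ+ψ≈-0.2621

θ₁ = 0.3490, θ₂ = 0.6108, θ₃ = -0.2621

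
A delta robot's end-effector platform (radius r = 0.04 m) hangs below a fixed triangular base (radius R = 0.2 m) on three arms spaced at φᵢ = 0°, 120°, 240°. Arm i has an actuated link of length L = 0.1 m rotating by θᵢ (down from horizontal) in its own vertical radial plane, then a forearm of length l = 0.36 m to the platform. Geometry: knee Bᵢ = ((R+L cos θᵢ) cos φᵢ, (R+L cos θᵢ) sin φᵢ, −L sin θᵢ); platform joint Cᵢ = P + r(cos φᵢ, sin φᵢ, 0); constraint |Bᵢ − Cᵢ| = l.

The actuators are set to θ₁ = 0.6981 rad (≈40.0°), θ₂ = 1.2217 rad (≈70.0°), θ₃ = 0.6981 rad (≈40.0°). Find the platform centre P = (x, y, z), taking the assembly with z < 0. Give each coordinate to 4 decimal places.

(0.0276, -0.0479, -0.3535)

S1 = (0.2366·cos0.0°, 0.2366·sin0.0°, -0.0643) = (0.2366, 0.0000, -0.0643)
φ2=120.0°: virtual centre (-0.0971, 0.1682, -0.0940), radius l
S3 = (0.2366·cos240.0°, 0.2366·sin240.0°, -0.0643) = (-0.1183, -0.2049, -0.0643)
eliminate P² terms by subtracting sphere 1 from 2 and 3
plane₁₂: -0.6674x+0.3364y+-0.0594z = -0.0136
det = 0.5123;  x = 0.0109+-0.0475z,  y = -0.0188+0.0823z
sphere 1 gives Az²+Bz+C=0 with A=1.0090, B=0.1469, C=-0.0742;  B²−4AC=0.3209;  roots -0.3535, 0.2079;  negative root z = -0.3535
x = 0.0276, y = -0.0479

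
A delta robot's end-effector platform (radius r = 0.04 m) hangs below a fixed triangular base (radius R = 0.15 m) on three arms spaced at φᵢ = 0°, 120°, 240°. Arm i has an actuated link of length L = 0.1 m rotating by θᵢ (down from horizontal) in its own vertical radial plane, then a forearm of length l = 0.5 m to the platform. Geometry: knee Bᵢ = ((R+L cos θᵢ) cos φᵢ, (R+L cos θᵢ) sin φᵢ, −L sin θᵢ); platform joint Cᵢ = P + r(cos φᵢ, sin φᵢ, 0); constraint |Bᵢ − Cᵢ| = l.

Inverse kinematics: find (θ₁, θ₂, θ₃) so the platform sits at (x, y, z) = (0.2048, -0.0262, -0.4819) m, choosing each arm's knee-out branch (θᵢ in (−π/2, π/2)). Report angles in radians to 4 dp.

θ₁ = -0.1749, θ₂ = 1.2216, θ₃ = 1.0472

arm 1 (φ=0.0°): x'=0.2048, y'=-0.0262
  A=-0.0948, B=-0.4819, C=(l²−L²−A²−y'²−z²)/(2L)=-0.0095
  √(A²+B²)=0.4911;  θ1 = -1.7650+1.5902 ≈ -0.1749
arm 2 (φ=120.0°): x'=-0.1251, y'=-0.1643
  A=0.2351, B=-0.4819, C=(l²−L²−A²−y'²−z²)/(2L)=-0.3724
  θ2 = atan2(B,A) + arccos(C/0.5362) = 1.2216
φ3=240.0° → target in arm frame (-0.0797, 0.1905)
  e−x'=0.1897;  (l²−L²−(e−x')²−y'²−z²)/2L = -0.3225
  γ=atan2(-0.4819,0.1897)=-1.1958;  ψ=arccos(-0.6226)=2.2429;  θ3=γ+ψ≈1.0472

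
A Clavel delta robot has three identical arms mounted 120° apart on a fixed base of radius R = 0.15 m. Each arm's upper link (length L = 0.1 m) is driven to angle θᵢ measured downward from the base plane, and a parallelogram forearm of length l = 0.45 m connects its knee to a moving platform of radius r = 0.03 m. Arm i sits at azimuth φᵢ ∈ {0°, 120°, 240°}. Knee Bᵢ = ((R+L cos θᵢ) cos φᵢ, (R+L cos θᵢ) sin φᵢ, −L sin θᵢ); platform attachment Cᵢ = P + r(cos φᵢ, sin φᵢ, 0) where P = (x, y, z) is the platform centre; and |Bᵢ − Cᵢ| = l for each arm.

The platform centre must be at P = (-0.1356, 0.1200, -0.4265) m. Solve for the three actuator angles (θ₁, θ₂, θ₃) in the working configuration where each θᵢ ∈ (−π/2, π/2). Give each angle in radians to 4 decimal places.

θ₁ = 1.3086, θ₂ = -0.1745, θ₃ = 0.8725

φ1=0.0° → target in arm frame (-0.1356, 0.1200)
  e−x'=0.2556;  (l²−L²−(e−x')²−y'²−z²)/2L = -0.3457
  √(A²+B²)=0.4972;  θ1 = -1.0309+2.3395 ≈ 1.3086
rotate P by −φ2: (0.1717, 0.0574, -0.4265)
  e−x'=-0.0517;  (l²−L²−(e−x')²−y'²−z²)/2L = 0.0231
  θ2 = atan2(B,A) + arccos(C/0.4296) = -0.1745
φ3=240.0° → target in arm frame (-0.0361, -0.1774)
  A cos θ + B sin θ = C:  0.1561·cos θ + -0.4265·sin θ = -0.2263
  θ3 = atan2(B,A) + arccos(C/0.4542) = 0.8725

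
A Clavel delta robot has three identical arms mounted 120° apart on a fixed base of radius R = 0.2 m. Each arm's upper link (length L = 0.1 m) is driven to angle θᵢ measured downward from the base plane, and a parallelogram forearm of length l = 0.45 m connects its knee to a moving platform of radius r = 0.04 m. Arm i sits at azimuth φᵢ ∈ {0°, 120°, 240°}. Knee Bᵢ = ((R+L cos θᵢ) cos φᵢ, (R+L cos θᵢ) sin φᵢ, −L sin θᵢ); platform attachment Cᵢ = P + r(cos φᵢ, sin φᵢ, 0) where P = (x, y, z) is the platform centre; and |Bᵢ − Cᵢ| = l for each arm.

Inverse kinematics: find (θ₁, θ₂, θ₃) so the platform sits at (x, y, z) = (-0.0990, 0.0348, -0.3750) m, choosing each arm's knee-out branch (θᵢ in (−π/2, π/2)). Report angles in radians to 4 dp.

θ₁ = 0.7855, θ₂ = -0.3489, θ₃ = 0.0876

φ1=0.0° → target in arm frame (-0.0990, 0.0348)
  A=0.2590, B=-0.3750, C=(l²−L²−A²−y'²−z²)/(2L)=-0.0821
  θ1 = atan2(B,A) + arccos(C/0.4557) = 0.7855
rotate P by −φ2: (0.0796, 0.0683, -0.3750)
  A=0.0804, B=-0.3750, C=(l²−L²−A²−y'²−z²)/(2L)=0.2037
  √(A²+B²)=0.3835;  θ2 = -1.3597+1.0107 ≈ -0.3489
arm 3 (φ=240.0°): x'=0.0194, y'=-0.1031
  e−x'=0.1406;  (l²−L²−(e−x')²−y'²−z²)/2L = 0.1073
  θ3 = atan2(B,A) + arccos(C/0.4005) = 0.0876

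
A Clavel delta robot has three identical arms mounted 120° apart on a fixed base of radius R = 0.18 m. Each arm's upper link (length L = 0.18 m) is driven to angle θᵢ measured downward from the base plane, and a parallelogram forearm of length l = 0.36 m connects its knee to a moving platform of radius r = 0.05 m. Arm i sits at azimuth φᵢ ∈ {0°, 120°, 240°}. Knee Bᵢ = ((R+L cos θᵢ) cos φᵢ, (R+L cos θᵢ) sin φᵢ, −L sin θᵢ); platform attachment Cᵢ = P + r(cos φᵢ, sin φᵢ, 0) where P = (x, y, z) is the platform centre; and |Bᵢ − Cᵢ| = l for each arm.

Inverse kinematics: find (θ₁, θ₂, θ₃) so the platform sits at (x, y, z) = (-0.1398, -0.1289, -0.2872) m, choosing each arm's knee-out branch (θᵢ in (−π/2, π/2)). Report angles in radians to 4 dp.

φ1=0.0° → target in arm frame (-0.1398, -0.1289)
  A=0.2698, B=-0.2872, C=(l²−L²−A²−y'²−z²)/(2L)=-0.2075
  γ=atan2(-0.2872,0.2698)=-0.8166;  ψ=arccos(-0.5265)=2.1253;  θ1=γ+ψ≈1.3087
φ2=120.0° → target in arm frame (-0.0417, 0.1855)
  A cos θ + B sin θ = C:  0.1717·cos θ + -0.2872·sin θ = -0.1366
  θ2 = atan2(B,A) + arccos(C/0.3346) = 0.9596
rotate P by −φ3: (0.1815, -0.0566, -0.2872)
  e−x'=-0.0515;  (l²−L²−(e−x')²−y'²−z²)/2L = 0.0246
  √(A²+B²)=0.2918;  θ3 = -1.7483+1.4864 ≈ -0.2619

θ₁ = 1.3087, θ₂ = 0.9596, θ₃ = -0.2619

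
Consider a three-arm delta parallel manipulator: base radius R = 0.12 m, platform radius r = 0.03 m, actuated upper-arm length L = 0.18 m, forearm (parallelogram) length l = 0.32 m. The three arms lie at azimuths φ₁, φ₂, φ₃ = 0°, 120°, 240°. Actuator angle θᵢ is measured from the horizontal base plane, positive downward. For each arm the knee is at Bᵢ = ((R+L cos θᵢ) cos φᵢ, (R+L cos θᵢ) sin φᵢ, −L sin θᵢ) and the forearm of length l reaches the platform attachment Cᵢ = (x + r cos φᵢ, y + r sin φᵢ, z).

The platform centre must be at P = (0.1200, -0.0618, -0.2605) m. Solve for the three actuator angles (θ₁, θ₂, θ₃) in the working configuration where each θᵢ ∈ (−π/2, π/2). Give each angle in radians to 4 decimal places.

φ1=0.0° → target in arm frame (0.1200, -0.0618)
  A cos θ + B sin θ = C:  -0.0300·cos θ + -0.2605·sin θ = -0.0072
  θ1 = atan2(B,A) + arccos(C/0.2622) = -0.0873
φ2=120.0° → target in arm frame (-0.1135, -0.0730)
  A cos θ + B sin θ = C:  0.2035·cos θ + -0.2605·sin θ = -0.1239
  γ=atan2(-0.2605,0.2035)=-0.9076;  ψ=arccos(-0.3749)=1.9551;  θ2=γ+ψ≈1.0475
rotate P by −φ3: (-0.0065, 0.1348, -0.2605)
  e−x'=0.0965;  (l²−L²−(e−x')²−y'²−z²)/2L = -0.0704
  √(A²+B²)=0.2778;  θ3 = -1.2161+1.8270 ≈ 0.6109

θ₁ = -0.0873, θ₂ = 1.0475, θ₃ = 0.6109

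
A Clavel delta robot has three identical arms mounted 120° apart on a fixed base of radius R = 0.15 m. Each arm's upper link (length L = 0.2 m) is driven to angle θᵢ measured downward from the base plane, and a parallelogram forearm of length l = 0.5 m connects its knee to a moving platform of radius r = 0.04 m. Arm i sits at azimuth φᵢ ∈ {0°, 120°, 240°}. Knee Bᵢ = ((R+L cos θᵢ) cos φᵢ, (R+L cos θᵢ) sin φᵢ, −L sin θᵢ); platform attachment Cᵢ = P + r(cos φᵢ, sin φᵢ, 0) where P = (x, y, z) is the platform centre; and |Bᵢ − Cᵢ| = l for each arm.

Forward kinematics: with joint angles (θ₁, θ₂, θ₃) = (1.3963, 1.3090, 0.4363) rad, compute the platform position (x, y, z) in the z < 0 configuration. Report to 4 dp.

(-0.1270, -0.1755, -0.5782)

φ1=0.0°: virtual centre (0.1447, 0.0000, -0.1970), radius l
arm 2 at φ=120.0°: (R−r)+L cos θ2 = 0.1618;  centre 2 = (-0.0809, 0.1401, -0.1932)
φ3=240.0°: virtual centre (-0.1456, -0.2522, -0.0845), radius l
eliminate P² terms by subtracting sphere 1 from 2 and 3
[-0.4512 0.2802 0.0076]·P = 0.0037;  [-0.5807 -0.5045 0.2249]·P = 0.0322
Cramer: x(z) = -0.0280+0.1712z;  y(z) = -0.0317+0.2487z
into |P−centre ₁|² = l²: 1.0912z² + 0.3190z + -0.1804 = 0;  Δ = 0.8890;  z = -0.5782 or 0.2859 → z<0 root = -0.5782
x = -0.1270, y = -0.1755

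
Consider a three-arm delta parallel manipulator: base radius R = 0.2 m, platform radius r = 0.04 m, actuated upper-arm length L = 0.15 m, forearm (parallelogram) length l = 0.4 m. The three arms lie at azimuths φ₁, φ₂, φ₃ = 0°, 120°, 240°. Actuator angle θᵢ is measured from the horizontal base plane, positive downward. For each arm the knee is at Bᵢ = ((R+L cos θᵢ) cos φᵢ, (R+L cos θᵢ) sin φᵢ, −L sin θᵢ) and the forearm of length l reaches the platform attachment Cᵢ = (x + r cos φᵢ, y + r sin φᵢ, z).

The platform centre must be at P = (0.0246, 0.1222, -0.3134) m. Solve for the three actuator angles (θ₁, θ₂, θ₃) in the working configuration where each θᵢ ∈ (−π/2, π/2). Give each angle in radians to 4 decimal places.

θ₁ = 0.3491, θ₂ = -0.0874, θ₃ = 1.0468

φ1=0.0° → target in arm frame (0.0246, 0.1222)
  A cos θ + B sin θ = C:  0.1354·cos θ + -0.3134·sin θ = 0.0200
  √(A²+B²)=0.3414;  θ1 = -1.1630+1.5120 ≈ 0.3491
φ2=120.0° → target in arm frame (0.0935, -0.0824)
  e−x'=0.0665;  (l²−L²−(e−x')²−y'²−z²)/2L = 0.0936
  √(A²+B²)=0.3204;  θ2 = -1.3618+1.2744 ≈ -0.0874
arm 3 (φ=240.0°): x'=-0.1181, y'=-0.0398
  e−x'=0.2781;  (l²−L²−(e−x')²−y'²−z²)/2L = -0.1322
  √(A²+B²)=0.4190;  θ3 = -0.8450+1.8918 ≈ 1.0468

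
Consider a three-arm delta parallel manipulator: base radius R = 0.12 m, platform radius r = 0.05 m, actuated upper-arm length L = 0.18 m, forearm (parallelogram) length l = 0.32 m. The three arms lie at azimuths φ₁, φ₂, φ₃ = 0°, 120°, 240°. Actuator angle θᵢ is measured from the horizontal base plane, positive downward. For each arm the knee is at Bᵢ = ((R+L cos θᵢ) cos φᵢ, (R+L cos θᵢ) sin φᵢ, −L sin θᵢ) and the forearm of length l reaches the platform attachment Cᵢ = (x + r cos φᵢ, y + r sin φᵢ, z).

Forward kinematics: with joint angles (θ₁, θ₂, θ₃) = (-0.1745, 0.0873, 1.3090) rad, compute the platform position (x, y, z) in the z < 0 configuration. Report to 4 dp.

φ1=0.0°: virtual centre (0.2473, 0.0000, 0.0313), radius l
S2 = (0.2493·cos120.0°, 0.2493·sin120.0°, -0.0157) = (-0.1247, 0.2159, -0.0157)
arm 3 at φ=240.0°: (R−r)+L cos θ3 = 0.1166;  S3 = (-0.0583, -0.1010, -0.1739)
eliminate P² terms by subtracting sphere 1 from 2 and 3
[-0.7438 0.4318 -0.0939]·P = 0.0003;  [-0.6111 -0.2019 -0.4102]·P = -0.0183
Cramer: x(z) = 0.0189-0.4736z;  y(z) = 0.0333-0.5983z
sphere 1 gives Az²+Bz+C=0 with A=1.5823, B=0.1139, C=-0.0482;  B²−4AC=0.3179;  roots -0.2142, 0.1422;  negative root z = -0.2142
x = 0.1204, y = 0.1614

(0.1204, 0.1614, -0.2142)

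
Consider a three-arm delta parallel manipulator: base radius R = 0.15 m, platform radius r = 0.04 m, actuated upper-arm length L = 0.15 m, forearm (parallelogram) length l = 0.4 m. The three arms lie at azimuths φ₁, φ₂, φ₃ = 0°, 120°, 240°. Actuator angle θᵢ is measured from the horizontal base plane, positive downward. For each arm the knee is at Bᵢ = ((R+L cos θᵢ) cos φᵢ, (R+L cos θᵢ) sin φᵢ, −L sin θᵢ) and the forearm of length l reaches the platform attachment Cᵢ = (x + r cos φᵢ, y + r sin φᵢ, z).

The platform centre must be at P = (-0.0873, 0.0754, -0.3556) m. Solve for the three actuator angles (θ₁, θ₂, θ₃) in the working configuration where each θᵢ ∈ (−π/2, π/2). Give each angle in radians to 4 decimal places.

θ₁ = 0.7853, θ₂ = -0.0873, θ₃ = 0.5235

rotate P by −φ1: (-0.0873, 0.0754, -0.3556)
  A=0.1973, B=-0.3556, C=(l²−L²−A²−y'²−z²)/(2L)=-0.1119
  √(A²+B²)=0.4067;  θ1 = -1.0642+1.8495 ≈ 0.7853
rotate P by −φ2: (0.1089, 0.0379, -0.3556)
  A cos θ + B sin θ = C:  0.0011·cos θ + -0.3556·sin θ = 0.0320
  √(A²+B²)=0.3556;  θ2 = -1.5678+1.4806 ≈ -0.0873
φ3=240.0° → target in arm frame (-0.0216, -0.1133)
  A=0.1316, B=-0.3556, C=(l²−L²−A²−y'²−z²)/(2L)=-0.0637
  θ3 = atan2(B,A) + arccos(C/0.3792) = 0.5235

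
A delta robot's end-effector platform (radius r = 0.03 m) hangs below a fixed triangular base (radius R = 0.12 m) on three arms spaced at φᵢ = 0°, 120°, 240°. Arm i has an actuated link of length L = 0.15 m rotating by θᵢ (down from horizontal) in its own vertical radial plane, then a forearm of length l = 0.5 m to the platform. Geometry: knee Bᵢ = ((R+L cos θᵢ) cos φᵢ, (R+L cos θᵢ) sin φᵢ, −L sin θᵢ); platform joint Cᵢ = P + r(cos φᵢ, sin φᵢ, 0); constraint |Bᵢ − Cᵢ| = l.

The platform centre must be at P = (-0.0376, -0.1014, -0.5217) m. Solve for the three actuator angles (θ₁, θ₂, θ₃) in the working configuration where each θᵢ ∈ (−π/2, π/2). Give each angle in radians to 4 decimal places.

θ₁ = 0.6978, θ₂ = 0.7851, θ₃ = 0.2615

arm 1 (φ=0.0°): x'=-0.0376, y'=-0.1014
  A=0.1276, B=-0.5217, C=(l²−L²−A²−y'²−z²)/(2L)=-0.2374
  √(A²+B²)=0.5371;  θ1 = -1.3309+2.0287 ≈ 0.6978
arm 2 (φ=120.0°): x'=-0.0690, y'=0.0833
  e−x'=0.1590;  (l²−L²−(e−x')²−y'²−z²)/2L = -0.2563
  γ=atan2(-0.5217,0.1590)=-1.2749;  ψ=arccos(-0.4699)=2.0600;  θ2=γ+ψ≈0.7851
φ3=240.0° → target in arm frame (0.1066, 0.0181)
  A cos θ + B sin θ = C:  -0.0166·cos θ + -0.5217·sin θ = -0.1509
  θ3 = atan2(B,A) + arccos(C/0.5220) = 0.2615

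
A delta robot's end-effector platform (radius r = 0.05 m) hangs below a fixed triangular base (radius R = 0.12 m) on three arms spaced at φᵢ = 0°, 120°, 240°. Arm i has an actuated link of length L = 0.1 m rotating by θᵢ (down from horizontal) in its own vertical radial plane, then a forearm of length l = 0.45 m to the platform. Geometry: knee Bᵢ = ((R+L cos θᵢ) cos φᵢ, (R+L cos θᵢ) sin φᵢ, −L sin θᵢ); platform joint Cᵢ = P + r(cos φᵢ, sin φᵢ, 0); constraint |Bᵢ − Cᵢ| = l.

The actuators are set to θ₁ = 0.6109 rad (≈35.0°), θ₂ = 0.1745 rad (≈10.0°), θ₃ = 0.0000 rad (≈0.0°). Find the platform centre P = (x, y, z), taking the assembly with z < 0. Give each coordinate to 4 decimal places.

O1 = (0.1519·cos0.0°, 0.1519·sin0.0°, -0.0574) = (0.1519, 0.0000, -0.0574)
arm 2 at φ=120.0°: (R−r)+L cos θ2 = 0.1685;  O2 = (-0.0842, 0.1459, -0.0174)
arm 3 at φ=240.0°: (R−r)+L cos θ3 = 0.1700;  O3 = (-0.0850, -0.1472, 0.0000)
|O₂|²−|O₁|² = 0.0023;  |O₃|²−|O₁|² = 0.0025
plane₁₂: -0.4723x+0.2918y+0.0800z = 0.0023
det = 0.2773;  x = -0.0051+0.2056z,  y = -0.0003+0.0587z
sphere 1 gives Az²+Bz+C=0 with A=1.0457, B=0.0501, C=-0.1745;  B²−4AC=0.7326;  roots -0.4332, 0.3853;  negative root z = -0.4332
x = -0.0942, y = -0.0258

(-0.0942, -0.0258, -0.4332)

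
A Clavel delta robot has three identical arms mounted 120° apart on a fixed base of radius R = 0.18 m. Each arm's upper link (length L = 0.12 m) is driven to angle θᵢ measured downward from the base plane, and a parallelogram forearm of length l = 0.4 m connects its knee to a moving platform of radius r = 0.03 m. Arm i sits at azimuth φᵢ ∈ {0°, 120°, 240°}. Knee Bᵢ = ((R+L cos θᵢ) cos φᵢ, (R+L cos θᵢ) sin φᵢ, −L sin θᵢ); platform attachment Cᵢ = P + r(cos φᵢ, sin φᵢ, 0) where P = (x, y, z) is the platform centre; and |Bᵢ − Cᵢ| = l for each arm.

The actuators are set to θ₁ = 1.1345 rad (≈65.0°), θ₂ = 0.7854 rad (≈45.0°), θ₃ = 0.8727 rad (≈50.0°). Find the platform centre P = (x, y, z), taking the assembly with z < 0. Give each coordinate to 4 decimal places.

(-0.0417, 0.0100, -0.4267)

φ1=0.0°: virtual centre (0.2007, 0.0000, -0.1088), radius l
arm 2 at φ=120.0°: e+L cos θ2 = 0.2349;  centre 2 = (-0.1174, 0.2034, -0.0849)
arm 3 at φ=240.0°: e+L cos θ3 = 0.2271;  centre 3 = (-0.1136, -0.1967, -0.0919)
subtract pairs → two planes through P
linear system: -0.6363x+0.4068y = 0.0102−0.0478z; -0.6286x+-0.3934y = 0.0079−0.0337z
det = 0.5060;  x = -0.0143+0.0642z,  y = 0.0028+-0.0171z
sphere 1 gives Az²+Bz+C=0 with A=1.0044, B=0.1898, C=-0.1019;  B²−4AC=0.4455;  roots -0.4267, 0.2378;  negative root z = -0.4267
x = -0.0417, y = 0.0100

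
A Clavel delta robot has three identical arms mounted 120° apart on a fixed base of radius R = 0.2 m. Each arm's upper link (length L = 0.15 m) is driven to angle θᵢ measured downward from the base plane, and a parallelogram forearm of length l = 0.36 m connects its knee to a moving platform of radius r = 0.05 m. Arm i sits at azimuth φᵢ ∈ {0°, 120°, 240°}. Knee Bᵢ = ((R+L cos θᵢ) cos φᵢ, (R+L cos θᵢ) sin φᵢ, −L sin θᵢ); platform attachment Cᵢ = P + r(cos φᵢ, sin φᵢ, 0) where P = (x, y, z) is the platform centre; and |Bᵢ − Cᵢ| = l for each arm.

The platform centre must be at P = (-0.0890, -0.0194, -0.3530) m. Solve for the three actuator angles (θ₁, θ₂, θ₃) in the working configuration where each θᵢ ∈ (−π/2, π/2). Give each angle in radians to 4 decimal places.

θ₁ = 1.2219, θ₂ = 0.6984, θ₃ = 0.5237

rotate P by −φ1: (-0.0890, -0.0194, -0.3530)
  A=0.2390, B=-0.3530, C=(l²−L²−A²−y'²−z²)/(2L)=-0.2500
  γ=atan2(-0.3530,0.2390)=-0.9756;  ψ=arccos(-0.5865)=2.1975;  θ1=γ+ψ≈1.2219
φ2=120.0° → target in arm frame (0.0277, 0.0868)
  A cos θ + B sin θ = C:  0.1223·cos θ + -0.3530·sin θ = -0.1333
  γ=atan2(-0.3530,0.1223)=-1.2373;  ψ=arccos(-0.3569)=1.9357;  θ2=γ+ψ≈0.6984
φ3=240.0° → target in arm frame (0.0613, -0.0674)
  A cos θ + B sin θ = C:  0.0887·cos θ + -0.3530·sin θ = -0.0997
  θ3 = atan2(B,A) + arccos(C/0.3640) = 0.5237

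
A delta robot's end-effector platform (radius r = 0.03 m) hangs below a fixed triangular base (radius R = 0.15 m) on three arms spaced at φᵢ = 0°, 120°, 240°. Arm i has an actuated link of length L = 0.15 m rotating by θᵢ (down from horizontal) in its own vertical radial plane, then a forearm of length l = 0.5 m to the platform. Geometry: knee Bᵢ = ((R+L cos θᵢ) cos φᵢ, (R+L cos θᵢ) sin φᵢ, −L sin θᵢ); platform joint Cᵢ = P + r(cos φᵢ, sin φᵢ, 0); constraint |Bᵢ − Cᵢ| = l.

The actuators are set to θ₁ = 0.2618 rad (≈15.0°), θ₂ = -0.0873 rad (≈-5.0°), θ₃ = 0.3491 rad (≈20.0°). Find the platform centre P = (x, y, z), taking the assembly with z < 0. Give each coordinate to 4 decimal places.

S1 = (0.2649·cos0.0°, 0.2649·sin0.0°, -0.0388) = (0.2649, 0.0000, -0.0388)
arm 2 at φ=120.0°: (R−r)+L cos θ2 = 0.2694;  S2 = (-0.1347, 0.2333, 0.0131)
arm 3 at φ=240.0°: (R−r)+L cos θ3 = 0.2610;  S3 = (-0.1305, -0.2260, -0.0513)
eliminate P² terms by subtracting sphere 1 from 2 and 3
[-0.7992 0.4667 0.1038]·P = 0.0011;  [-0.7907 -0.4520 -0.0250]·P = -0.0009
det = 0.7302;  x = -0.0001+0.0483z,  y = 0.0022+-0.1397z
sphere 1 gives Az²+Bz+C=0 with A=1.0219, B=0.0514, C=-0.1783;  B²−4AC=0.7314;  roots -0.4436, 0.3933;  negative root z = -0.4436
x = -0.0215, y = 0.0642

(-0.0215, 0.0642, -0.4436)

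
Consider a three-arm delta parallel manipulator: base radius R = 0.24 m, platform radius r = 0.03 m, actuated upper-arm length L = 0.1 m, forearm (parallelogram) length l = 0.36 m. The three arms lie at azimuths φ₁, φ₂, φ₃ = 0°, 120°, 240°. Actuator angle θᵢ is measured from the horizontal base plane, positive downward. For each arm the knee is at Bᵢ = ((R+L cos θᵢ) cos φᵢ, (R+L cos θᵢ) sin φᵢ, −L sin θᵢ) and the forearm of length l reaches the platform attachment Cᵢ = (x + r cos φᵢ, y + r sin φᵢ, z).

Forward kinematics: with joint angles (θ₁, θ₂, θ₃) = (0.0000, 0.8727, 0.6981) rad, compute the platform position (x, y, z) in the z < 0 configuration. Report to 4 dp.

(0.0534, -0.0124, -0.2522)

φ1=0.0°: virtual centre (0.3100, 0.0000, 0.0000), radius l
φ2=120.0°: virtual centre (-0.1371, 0.2375, -0.0766), radius l
φ3=240.0°: virtual centre (-0.1433, -0.2482, -0.0643), radius l
eliminate P² terms by subtracting sphere 1 from 2 and 3
linear system: -0.8943x+0.4751y = -0.0150−-0.1532z; -0.9066x+-0.4964y = -0.0098−-0.1286z
Cramer: x(z) = 0.0139-0.1568z;  y(z) = -0.0055+0.0274z
quadratic in z: (1.0253)z²+(0.0926)z+(-0.0419)=0, √Δ=0.4246 → z ∈ {-0.2522, 0.1619}; z = -0.2522 (taking z<0)
x = 0.0534, y = -0.0124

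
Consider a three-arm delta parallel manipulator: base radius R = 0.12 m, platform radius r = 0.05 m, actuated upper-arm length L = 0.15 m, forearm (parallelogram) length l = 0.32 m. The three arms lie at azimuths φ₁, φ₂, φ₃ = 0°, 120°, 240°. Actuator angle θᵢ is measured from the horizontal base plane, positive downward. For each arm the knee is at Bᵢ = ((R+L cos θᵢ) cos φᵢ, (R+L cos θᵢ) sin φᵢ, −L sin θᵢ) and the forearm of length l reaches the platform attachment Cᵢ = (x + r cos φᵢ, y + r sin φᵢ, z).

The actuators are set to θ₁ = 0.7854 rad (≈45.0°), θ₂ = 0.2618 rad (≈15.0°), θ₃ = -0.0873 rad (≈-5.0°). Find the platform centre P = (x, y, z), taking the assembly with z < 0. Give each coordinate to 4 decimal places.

arm 1 at φ=0.0°: e+L cos θ1 = 0.1761;  S1 = (0.1761, 0.0000, -0.1061)
S2 = (0.2149·cos120.0°, 0.2149·sin120.0°, -0.0388) = (-0.1074, 0.1861, -0.0388)
φ3=240.0°: virtual centre (-0.1097, -0.1900, 0.0131), radius l
subtract pairs → two planes through P
linear system: -0.5670x+0.3722y = 0.0054−0.1345z; -0.5716x+-0.3801y = 0.0061−0.2383z
det = 0.4282;  x = -0.0101+0.3265z,  y = -0.0008+0.1360z
into |P−S₁|² = l²: 1.1251z² + 0.0904z + -0.0565 = 0;  Δ = 0.2624;  z = -0.2678 or 0.1875 → z<0 root = -0.2678
x = -0.0975, y = -0.0372

(-0.0975, -0.0372, -0.2678)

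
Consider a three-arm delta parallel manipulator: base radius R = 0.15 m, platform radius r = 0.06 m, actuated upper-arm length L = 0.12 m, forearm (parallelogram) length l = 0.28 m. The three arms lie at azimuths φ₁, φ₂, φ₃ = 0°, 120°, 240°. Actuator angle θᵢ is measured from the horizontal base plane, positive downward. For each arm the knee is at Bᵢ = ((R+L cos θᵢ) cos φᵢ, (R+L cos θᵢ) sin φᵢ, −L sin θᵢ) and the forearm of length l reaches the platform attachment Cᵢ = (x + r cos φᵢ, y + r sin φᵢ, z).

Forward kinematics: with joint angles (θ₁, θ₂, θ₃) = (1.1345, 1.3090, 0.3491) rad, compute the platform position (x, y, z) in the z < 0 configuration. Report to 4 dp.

(-0.0336, -0.1021, -0.3026)

φ1=0.0°: virtual centre (0.1407, 0.0000, -0.1088), radius l
S2 = (0.1211·cos120.0°, 0.1211·sin120.0°, -0.1159) = (-0.0605, 0.1048, -0.1159)
φ3=240.0°: virtual centre (-0.1014, -0.1756, -0.0410), radius l
subtract pairs → two planes through P
[-0.4025 0.2097 -0.0143]·P = -0.0035;  [-0.4842 -0.3512 0.1354]·P = 0.0112
det = 0.2429;  x = -0.0045+0.0962z,  y = -0.0256+0.2529z
quadratic in z: (1.0732)z²+(0.1766)z+(-0.0448)=0, √Δ=0.4729 → z ∈ {-0.3026, 0.1380}; z = -0.3026 (taking z<0)
x = -0.0336, y = -0.1021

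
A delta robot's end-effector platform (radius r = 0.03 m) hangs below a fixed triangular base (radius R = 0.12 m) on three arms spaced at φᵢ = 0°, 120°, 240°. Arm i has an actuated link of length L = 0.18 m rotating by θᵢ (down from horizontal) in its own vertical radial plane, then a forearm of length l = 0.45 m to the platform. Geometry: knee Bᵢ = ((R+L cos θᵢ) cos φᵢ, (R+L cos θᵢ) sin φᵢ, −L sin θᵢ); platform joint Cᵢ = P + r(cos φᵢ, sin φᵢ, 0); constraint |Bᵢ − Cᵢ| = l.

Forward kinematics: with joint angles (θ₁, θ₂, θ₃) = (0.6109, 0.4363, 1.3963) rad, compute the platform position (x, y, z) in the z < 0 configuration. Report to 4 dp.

(0.0820, 0.2014, -0.4744)

S1 = (0.2374·cos0.0°, 0.2374·sin0.0°, -0.1032) = (0.2374, 0.0000, -0.1032)
φ2=120.0°: virtual centre (-0.1266, 0.2192, -0.0761), radius l
arm 3 at φ=240.0°: ρ3 = 0.1213;  S3 = (-0.0606, -0.1050, -0.1773)
eliminate P² terms by subtracting sphere 1 from 2 and 3
[-0.7280 0.4384 0.0544]·P = 0.0028;  [-0.5961 -0.2100 -0.1480]·P = -0.0209
det = 0.4143;  x = 0.0207+-0.1291z,  y = 0.0408+-0.3384z
quadratic in z: (1.1312)z²+(0.2348)z+(-0.1432)=0, √Δ=0.8385 → z ∈ {-0.4744, 0.2668}; z = -0.4744 (taking z<0)
x = 0.0820, y = 0.2014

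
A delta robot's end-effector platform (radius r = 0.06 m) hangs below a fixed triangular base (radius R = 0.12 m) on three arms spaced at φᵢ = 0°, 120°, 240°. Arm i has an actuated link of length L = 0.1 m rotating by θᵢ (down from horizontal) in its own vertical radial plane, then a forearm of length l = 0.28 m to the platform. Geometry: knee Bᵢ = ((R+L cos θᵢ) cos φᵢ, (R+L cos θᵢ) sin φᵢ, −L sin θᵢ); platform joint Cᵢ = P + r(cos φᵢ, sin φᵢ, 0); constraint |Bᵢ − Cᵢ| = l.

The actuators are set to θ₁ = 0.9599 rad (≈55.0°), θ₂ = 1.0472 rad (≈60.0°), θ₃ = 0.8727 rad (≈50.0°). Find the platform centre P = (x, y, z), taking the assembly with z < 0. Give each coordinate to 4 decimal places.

φ1=0.0°: virtual centre (0.1174, 0.0000, -0.0819), radius l
arm 2 at φ=120.0°: e+L cos θ2 = 0.1100;  O2 = (-0.0550, 0.0953, -0.0866)
O3 = (0.1243·cos240.0°, 0.1243·sin240.0°, -0.0766) = (-0.0621, -0.1076, -0.0766)
subtract pairs → two planes through P
[-0.3447 0.1905 -0.0094]·P = -0.0009;  [-0.3590 -0.2153 0.0106]·P = 0.0008
Cramer: x(z) = 0.0002+0.0000z;  y(z) = -0.0042+0.0493z
into |P−O₁|² = l²: 1.0024z² + 0.1634z + -0.0580 = 0;  Δ = 0.2591;  z = -0.3354 or 0.1724 → z<0 root = -0.3354
x = 0.0002, y = -0.0208

(0.0002, -0.0208, -0.3354)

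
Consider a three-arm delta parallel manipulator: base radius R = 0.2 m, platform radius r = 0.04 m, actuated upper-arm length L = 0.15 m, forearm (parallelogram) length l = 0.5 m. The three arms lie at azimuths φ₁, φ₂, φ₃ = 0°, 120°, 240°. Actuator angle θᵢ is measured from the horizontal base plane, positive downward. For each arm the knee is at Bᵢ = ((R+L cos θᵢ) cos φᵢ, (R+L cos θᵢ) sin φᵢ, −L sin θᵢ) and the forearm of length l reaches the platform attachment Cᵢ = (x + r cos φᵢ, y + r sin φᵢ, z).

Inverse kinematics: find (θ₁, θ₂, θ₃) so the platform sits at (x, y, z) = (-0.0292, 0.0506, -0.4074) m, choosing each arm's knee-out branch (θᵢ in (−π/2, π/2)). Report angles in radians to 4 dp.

θ₁ = 0.2620, θ₂ = -0.1743, θ₃ = 0.2621

arm 1 (φ=0.0°): x'=-0.0292, y'=0.0506
  e−x'=0.1892;  (l²−L²−(e−x')²−y'²−z²)/2L = 0.0772
  γ=atan2(-0.4074,0.1892)=-1.1360;  ψ=arccos(0.1719)=1.3980;  θ1=γ+ψ≈0.2620
rotate P by −φ2: (0.0584, 0.0000, -0.4074)
  A cos θ + B sin θ = C:  0.1016·cos θ + -0.4074·sin θ = 0.1707
  θ2 = atan2(B,A) + arccos(C/0.4199) = -0.1743
arm 3 (φ=240.0°): x'=-0.0292, y'=-0.0506
  A=0.1892, B=-0.4074, C=(l²−L²−A²−y'²−z²)/(2L)=0.0772
  √(A²+B²)=0.4492;  θ3 = -1.1360+1.3981 ≈ 0.2621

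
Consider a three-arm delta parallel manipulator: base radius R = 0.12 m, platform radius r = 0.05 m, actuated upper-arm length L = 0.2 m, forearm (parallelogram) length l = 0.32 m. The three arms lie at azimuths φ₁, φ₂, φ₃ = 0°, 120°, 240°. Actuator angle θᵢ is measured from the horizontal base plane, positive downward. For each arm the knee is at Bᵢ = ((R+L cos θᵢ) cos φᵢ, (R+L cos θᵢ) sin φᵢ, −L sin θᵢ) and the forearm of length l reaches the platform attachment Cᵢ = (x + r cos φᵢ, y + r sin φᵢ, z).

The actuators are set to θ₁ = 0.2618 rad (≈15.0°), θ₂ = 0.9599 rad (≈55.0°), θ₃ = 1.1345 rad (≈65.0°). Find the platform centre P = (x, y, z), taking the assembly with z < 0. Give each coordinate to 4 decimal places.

arm 1 at φ=0.0°: e+L cos θ1 = 0.2632;  S1 = (0.2632, 0.0000, -0.0518)
φ2=120.0°: virtual centre (-0.0924, 0.1600, -0.1638), radius l
φ3=240.0°: virtual centre (-0.0773, -0.1338, -0.1813), radius l
|S₂|²−|S₁|² = -0.0110;  |S₃|²−|S₁|² = -0.0152
linear system: -0.7111x+0.3199y = -0.0110−-0.2241z; -0.6809x+-0.2676y = -0.0152−-0.2590z
det = 0.4082;  x = 0.0191+-0.3500z,  y = 0.0082+-0.0773z
sphere 1 gives Az²+Bz+C=0 with A=1.1285, B=0.2731, C=-0.0401;  B²−4AC=0.2555;  roots -0.3450, 0.1030;  negative root z = -0.3450
x = 0.1399, y = 0.0349

(0.1399, 0.0349, -0.3450)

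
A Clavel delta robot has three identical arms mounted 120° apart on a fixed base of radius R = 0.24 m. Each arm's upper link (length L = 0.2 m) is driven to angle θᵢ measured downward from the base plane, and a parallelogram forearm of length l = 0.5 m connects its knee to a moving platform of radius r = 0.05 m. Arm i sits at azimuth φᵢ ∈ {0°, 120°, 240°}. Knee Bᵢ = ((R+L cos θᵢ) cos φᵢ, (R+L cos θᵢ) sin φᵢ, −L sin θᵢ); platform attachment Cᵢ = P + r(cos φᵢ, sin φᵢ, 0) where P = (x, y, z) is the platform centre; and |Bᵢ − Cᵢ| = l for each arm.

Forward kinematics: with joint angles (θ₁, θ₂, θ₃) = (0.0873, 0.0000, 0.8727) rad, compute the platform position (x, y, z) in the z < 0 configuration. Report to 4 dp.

φ1=0.0°: virtual centre (0.3892, 0.0000, -0.0174), radius l
centre 2 = (0.3900·cos120.0°, 0.3900·sin120.0°, 0.0000) = (-0.1950, 0.3377, 0.0000)
centre 3 = (0.3186·cos240.0°, 0.3186·sin240.0°, -0.1532) = (-0.1593, -0.2759, -0.1532)
|centre ₂|²−|centre ₁|² = 0.0003;  |centre ₃|²−|centre ₁|² = -0.0269
plane₁₂: -1.1685x+0.6755y+0.0349z = 0.0003
det = 1.3857;  x = 0.0130+-0.1185z,  y = 0.0229+-0.2566z
sphere 1 gives Az²+Bz+C=0 with A=1.0799, B=0.1123, C=-0.1076;  B²−4AC=0.4774;  roots -0.3719, 0.2679;  negative root z = -0.3719
x = 0.0570, y = 0.1183

(0.0570, 0.1183, -0.3719)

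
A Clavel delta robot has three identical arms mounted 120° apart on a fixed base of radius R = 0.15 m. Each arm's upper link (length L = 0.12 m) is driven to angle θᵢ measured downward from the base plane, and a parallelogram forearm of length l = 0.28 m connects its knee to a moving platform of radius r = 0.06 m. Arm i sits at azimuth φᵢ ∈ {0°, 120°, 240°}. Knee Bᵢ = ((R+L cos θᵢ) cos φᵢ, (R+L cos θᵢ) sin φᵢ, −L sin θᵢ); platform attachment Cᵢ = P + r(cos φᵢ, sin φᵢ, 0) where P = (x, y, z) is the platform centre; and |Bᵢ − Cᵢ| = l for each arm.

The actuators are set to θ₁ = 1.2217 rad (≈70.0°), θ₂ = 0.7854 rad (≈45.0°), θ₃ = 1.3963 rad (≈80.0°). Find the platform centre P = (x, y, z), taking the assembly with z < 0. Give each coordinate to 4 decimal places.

O1 = (0.1310·cos0.0°, 0.1310·sin0.0°, -0.1128) = (0.1310, 0.0000, -0.1128)
φ2=120.0°: virtual centre (-0.0874, 0.1514, -0.0849), radius l
φ3=240.0°: virtual centre (-0.0554, -0.0960, -0.1182), radius l
|O₂|²−|O₁|² = 0.0079;  |O₃|²−|O₁|² = -0.0036
plane₁₂: -0.4369x+0.3029y+0.0558z = 0.0079
Cramer: x(z) = -0.0021+0.0378z;  y(z) = 0.0230-0.1298z
into |P−O₁|² = l²: 1.0183z² + 0.2095z + -0.0474 = 0;  Δ = 0.2371;  z = -0.3419 or 0.1362 → z<0 root = -0.3419
x = -0.0150, y = 0.0674

(-0.0150, 0.0674, -0.3419)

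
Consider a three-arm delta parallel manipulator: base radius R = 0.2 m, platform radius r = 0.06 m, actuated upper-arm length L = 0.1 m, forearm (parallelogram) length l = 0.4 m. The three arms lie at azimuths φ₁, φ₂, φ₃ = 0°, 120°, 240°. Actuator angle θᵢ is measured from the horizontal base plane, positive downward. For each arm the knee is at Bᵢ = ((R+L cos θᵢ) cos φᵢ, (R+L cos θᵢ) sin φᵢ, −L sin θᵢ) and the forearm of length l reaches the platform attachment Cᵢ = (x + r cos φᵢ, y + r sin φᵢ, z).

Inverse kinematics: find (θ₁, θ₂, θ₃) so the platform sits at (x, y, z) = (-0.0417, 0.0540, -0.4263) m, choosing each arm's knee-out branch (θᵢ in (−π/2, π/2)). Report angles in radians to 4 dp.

rotate P by −φ1: (-0.0417, 0.0540, -0.4263)
  A cos θ + B sin θ = C:  0.1817·cos θ + -0.4263·sin θ = -0.3383
  γ=atan2(-0.4263,0.1817)=-1.1679;  ψ=arccos(-0.7301)=2.3892;  θ1=γ+ψ≈1.2213
rotate P by −φ2: (0.0676, 0.0091, -0.4263)
  A cos θ + B sin θ = C:  0.0724·cos θ + -0.4263·sin θ = -0.1853
  γ=atan2(-0.4263,0.0724)=-1.4026;  ψ=arccos(-0.4285)=2.0136;  θ2=γ+ψ≈0.6110
φ3=240.0° → target in arm frame (-0.0259, -0.0631)
  A cos θ + B sin θ = C:  0.1659·cos θ + -0.4263·sin θ = -0.3162
  γ=atan2(-0.4263,0.1659)=-1.1996;  ψ=arccos(-0.6913)=2.3340;  θ3=γ+ψ≈1.1344

θ₁ = 1.2213, θ₂ = 0.6110, θ₃ = 1.1344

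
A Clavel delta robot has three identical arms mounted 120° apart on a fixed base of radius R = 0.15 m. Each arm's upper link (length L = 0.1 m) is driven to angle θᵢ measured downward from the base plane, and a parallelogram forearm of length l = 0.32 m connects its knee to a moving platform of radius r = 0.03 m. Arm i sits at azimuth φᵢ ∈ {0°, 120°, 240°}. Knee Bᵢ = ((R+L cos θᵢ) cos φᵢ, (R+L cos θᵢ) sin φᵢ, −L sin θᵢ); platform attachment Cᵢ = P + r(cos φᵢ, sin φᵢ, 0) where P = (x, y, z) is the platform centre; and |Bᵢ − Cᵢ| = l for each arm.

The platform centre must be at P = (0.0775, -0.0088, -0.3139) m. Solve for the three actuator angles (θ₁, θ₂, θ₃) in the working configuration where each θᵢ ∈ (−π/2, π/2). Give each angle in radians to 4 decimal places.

θ₁ = 0.2615, θ₂ = 1.0474, θ₃ = 0.9599

arm 1 (φ=0.0°): x'=0.0775, y'=-0.0088
  A=0.0425, B=-0.3139, C=(l²−L²−A²−y'²−z²)/(2L)=-0.0401
  √(A²+B²)=0.3168;  θ1 = -1.4362+1.6977 ≈ 0.2615
φ2=120.0° → target in arm frame (-0.0464, -0.0627)
  A cos θ + B sin θ = C:  0.1664·cos θ + -0.3139·sin θ = -0.1887
  γ=atan2(-0.3139,0.1664)=-1.0834;  ψ=arccos(-0.5312)=2.1309;  θ2=γ+ψ≈1.0474
φ3=240.0° → target in arm frame (-0.0311, 0.0715)
  e−x'=0.1511;  (l²−L²−(e−x')²−y'²−z²)/2L = -0.1704
  θ3 = atan2(B,A) + arccos(C/0.3484) = 0.9599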